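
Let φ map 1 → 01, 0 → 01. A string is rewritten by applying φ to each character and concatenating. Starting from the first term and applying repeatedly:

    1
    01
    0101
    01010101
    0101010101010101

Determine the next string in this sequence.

Rewriting the 16 symbols of 0101010101010101 one by one yields 01 01 01 01 01 01 01 01 01 01 01 01 01 01 01 01; concatenated:

01010101010101010101010101010101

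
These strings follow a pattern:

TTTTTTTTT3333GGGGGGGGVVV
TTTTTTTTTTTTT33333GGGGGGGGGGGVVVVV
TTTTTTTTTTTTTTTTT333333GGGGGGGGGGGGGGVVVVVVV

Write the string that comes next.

The n-th term is 4n+1 T's then n+2 3's then 3n+2 G's then 2n-1 V's, where the shown terms are n = 2, 3, 4.
Setting n = 5 gives 21, 7, 17, 9 characters in each block.

TTTTTTTTTTTTTTTTTTTTT3333333GGGGGGGGGGGGGGGGGVVVVVVVVV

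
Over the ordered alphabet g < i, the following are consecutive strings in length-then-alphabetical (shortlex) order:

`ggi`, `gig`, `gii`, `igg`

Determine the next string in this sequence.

igi

The successor of igg increments the rightmost position that isn't already i and resets every position after it to g.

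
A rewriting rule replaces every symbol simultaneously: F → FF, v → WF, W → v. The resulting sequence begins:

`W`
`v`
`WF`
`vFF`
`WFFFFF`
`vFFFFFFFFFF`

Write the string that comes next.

Apply φ to vFFFFFFFFFF symbol by symbol: v→WF, F→FF, F→FF, F→FF, F→FF, F→FF, F→FF, F→FF, F→FF, F→FF, F→FF; joined: WF FF FF FF FF FF FF FF FF FF FF.

WFFFFFFFFFFFFFFFFFFFFF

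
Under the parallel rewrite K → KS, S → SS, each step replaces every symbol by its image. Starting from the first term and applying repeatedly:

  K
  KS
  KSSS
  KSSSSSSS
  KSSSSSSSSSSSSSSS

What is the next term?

Rewriting the 16 symbols of KSSSSSSSSSSSSSSS one by one yields KS SS SS SS SS SS SS SS SS SS SS SS SS SS SS SS; concatenated:

KSSSSSSSSSSSSSSSSSSSSSSSSSSSSSSS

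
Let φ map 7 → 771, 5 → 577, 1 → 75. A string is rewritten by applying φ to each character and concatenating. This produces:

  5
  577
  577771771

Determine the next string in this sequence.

5777717717717717577177175

Expanding 577771771: 5→577, 7→771, 7→771, 7→771, 7→771, 1→75, 7→771, 7→771, 1→75. Concatenated: 577 771 771 771 771 75 771 771 75.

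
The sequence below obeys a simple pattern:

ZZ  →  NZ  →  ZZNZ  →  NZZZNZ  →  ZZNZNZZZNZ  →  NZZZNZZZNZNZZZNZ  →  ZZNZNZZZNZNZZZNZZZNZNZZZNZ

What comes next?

From term 3 onward, concatenate the second-to-last term with the last: ZZ·NZ = ZZNZ, NZ·ZZNZ = NZZZNZ, …
The next term joins NZZZNZZZNZNZZZNZ and ZZNZNZZZNZNZZZNZZZNZNZZZNZ.

NZZZNZZZNZNZZZNZZZNZNZZZNZNZZZNZZZNZNZZZNZ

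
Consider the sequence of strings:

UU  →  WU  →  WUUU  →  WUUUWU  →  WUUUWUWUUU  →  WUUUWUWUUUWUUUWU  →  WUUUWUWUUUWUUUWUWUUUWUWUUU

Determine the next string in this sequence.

WUUUWUWUUUWUUUWUWUUUWUWUUUWUUUWUWUUUWUUUWU

This is a Fibonacci-style word recurrence s(k) = s(k−1)·s(k−2): e.g. WU·UU = WUUU.
The next term joins WUUUWUWUUUWUUUWUWUUUWUWUUU and WUUUWUWUUUWUUUWU.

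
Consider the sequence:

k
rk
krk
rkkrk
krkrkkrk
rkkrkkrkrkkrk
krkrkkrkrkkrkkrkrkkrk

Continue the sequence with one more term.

rkkrkkrkrkkrkkrkrkkrkrkkrkkrkrkkrk

This is a Fibonacci-style word recurrence s(k) = s(k−2)·s(k−1): e.g. k·rk = krk.
The next term joins rkkrkkrkrkkrk and krkrkkrkrkkrkkrkrkkrk.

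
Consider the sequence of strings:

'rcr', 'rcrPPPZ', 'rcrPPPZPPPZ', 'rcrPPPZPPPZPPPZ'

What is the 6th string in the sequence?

Each term is the previous one with PPPZ appended.
From rcrPPPZPPPZPPPZ, 2 further steps: rcrPPPZPPPZPPPZ → rcrPPPZPPPZPPPZPPPZ → (answer).

rcrPPPZPPPZPPPZPPPZPPPZ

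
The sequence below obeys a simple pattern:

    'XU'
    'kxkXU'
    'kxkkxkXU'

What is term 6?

Every step adds kxk at the front: s(k+1) = kxk·s(k).
From kxkkxkXU, 3 further steps: kxkkxkXU → kxkkxkkxkXU → kxkkxkkxkkxkXU → (answer).

kxkkxkkxkkxkkxkXU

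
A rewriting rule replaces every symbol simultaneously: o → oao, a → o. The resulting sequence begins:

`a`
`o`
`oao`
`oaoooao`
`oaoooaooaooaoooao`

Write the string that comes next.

Rewriting the 17 symbols of oaoooaooaooaoooao one by one yields oao o oao oao oao o oao oao o oao oao o oao oao oao o oao; concatenated:

oaoooaooaooaoooaooaoooaooaoooaooaooaoooao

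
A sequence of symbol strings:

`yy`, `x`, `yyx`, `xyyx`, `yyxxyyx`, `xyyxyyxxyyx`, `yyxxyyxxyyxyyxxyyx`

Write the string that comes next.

From term 3 onward, concatenate the second-to-last term with the last: yy·x = yyx, x·yyx = xyyx, …
The next term joins xyyxyyxxyyx and yyxxyyxxyyxyyxxyyx.

xyyxyyxxyyxyyxxyyxxyyxyyxxyyx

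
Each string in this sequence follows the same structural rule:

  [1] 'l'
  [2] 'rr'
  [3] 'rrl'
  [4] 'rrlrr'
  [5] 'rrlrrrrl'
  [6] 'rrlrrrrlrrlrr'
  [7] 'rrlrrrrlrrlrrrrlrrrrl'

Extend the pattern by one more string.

rrlrrrrlrrlrrrrlrrrrlrrlrrrrlrrlrr

From term 3 onward, concatenate the last term with the second-to-last: rr·l = rrl, rrl·rr = rrlrr, …
So term 8 is rrlrrrrlrrlrrrrlrrrrl·rrlrrrrlrrlrr.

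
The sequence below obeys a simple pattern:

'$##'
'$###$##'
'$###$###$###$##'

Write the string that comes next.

$###$###$###$###$###$###$###$##

Each string is two copies of the previous one joined by '#'.
One more doubling of $###$###$###$## gives the answer.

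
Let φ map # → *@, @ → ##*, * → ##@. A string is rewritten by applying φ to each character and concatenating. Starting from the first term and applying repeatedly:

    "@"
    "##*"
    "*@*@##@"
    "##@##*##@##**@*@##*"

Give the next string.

Rewriting the 19 symbols of ##@##*##@##**@*@##* one by one yields *@ *@ ##* *@ *@ ##@ *@ *@ ##* *@ *@ ##@ ##@ ##* ##@ ##* *@ *@ ##@; concatenated:

*@*@##**@*@##@*@*@##**@*@##@##@##*##@##**@*@##@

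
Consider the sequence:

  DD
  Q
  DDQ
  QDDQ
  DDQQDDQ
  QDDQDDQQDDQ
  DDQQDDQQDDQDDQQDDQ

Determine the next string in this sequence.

This is a Fibonacci-style word recurrence s(k) = s(k−2)·s(k−1): e.g. DD·Q = DDQ.
So term 8 is QDDQDDQQDDQ·DDQQDDQQDDQDDQQDDQ.

QDDQDDQQDDQDDQQDDQQDDQDDQQDDQ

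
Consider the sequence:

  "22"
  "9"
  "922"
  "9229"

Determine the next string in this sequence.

9229922

This is a Fibonacci-style word recurrence s(k) = s(k−1)·s(k−2): e.g. 9·22 = 922.
The next term joins 9229 and 922.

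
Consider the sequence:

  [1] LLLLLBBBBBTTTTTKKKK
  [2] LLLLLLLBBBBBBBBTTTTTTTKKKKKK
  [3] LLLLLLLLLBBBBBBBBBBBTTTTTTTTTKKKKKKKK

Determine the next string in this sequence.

LLLLLLLLLLLBBBBBBBBBBBBBBTTTTTTTTTTTKKKKKKKKKK

Each string has the form L^{2n+1} B^{3n-1} T^{2n+1} K^{2n}, where the shown terms are n = 2, 3, 4.
At n = 5 the blocks have lengths 11, 14, 11, 10.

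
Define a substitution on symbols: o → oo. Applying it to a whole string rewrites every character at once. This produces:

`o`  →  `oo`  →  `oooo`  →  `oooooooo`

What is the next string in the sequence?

oooooooooooooooo

Rewriting each symbol of oooooooo: o→oo, o→oo, o→oo, o→oo, o→oo, o→oo, o→oo, o→oo, which concatenates to oo oo oo oo oo oo oo oo.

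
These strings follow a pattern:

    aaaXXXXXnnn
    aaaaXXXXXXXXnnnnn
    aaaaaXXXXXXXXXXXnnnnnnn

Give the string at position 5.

aaaaaaaXXXXXXXXXXXXXXXXXnnnnnnnnnnn

Term n consists of n+1 a's, followed by 3n-1 X's, followed by 2n-1 n's, where the shown terms are n = 2, 3, 4.
For term 5, n = 6, so the run lengths are 7, 17, 11.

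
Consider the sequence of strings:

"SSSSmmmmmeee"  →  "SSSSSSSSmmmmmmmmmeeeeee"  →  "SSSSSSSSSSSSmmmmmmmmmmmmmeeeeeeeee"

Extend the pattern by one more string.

SSSSSSSSSSSSSSSSmmmmmmmmmmmmmmmmmeeeeeeeeeeee

The n-th term is 4n S's then 4n+1 m's then 3n e's (n = 1, 2, …).
At n = 4 the blocks have lengths 16, 17, 12.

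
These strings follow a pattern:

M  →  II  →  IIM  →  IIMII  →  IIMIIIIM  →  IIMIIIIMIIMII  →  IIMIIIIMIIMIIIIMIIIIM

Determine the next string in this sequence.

IIMIIIIMIIMIIIIMIIIIMIIMIIIIMIIMII

From term 3 onward, concatenate the last term with the second-to-last: II·M = IIM, IIM·II = IIMII, …
The next term joins IIMIIIIMIIMIIIIMIIIIM and IIMIIIIMIIMII.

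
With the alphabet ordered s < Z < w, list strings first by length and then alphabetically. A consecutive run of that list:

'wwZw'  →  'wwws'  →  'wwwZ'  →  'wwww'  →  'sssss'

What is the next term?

ssssZ

Treat sssss as a base-3 numeral over the given alphabet and add one, carrying through any trailing w's.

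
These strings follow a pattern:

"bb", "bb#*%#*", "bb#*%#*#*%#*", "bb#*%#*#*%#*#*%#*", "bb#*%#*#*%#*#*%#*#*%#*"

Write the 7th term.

bb#*%#*#*%#*#*%#*#*%#*#*%#*#*%#*

The strings grow by a fixed suffix #*%#* each time.
From bb#*%#*#*%#*#*%#*#*%#*, 2 further steps: bb#*%#*#*%#*#*%#*#*%#* → bb#*%#*#*%#*#*%#*#*%#*#*%#* → (answer).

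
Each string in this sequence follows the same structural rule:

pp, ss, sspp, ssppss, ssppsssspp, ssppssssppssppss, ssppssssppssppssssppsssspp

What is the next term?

This is a Fibonacci-style word recurrence s(k) = s(k−1)·s(k−2): e.g. ss·pp = sspp.
Continuing: ssppssssppssppssssppsssspp · ssppssssppssppss gives term 8.

ssppssssppssppssssppssssppssppssssppssppss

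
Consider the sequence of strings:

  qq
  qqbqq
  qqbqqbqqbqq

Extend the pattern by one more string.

Each string is two copies of the previous one joined by 'b'.
Doubling qqbqqbqqbqq with 'b' between the halves:

qqbqqbqqbqqbqqbqqbqqbqq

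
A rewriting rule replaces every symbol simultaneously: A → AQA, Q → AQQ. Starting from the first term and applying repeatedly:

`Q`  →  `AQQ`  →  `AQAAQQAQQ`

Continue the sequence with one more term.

Apply φ to AQAAQQAQQ symbol by symbol: A→AQA, Q→AQQ, A→AQA, A→AQA, Q→AQQ, Q→AQQ, A→AQA, Q→AQQ, Q→AQQ; joined: AQA AQQ AQA AQA AQQ AQQ AQA AQQ AQQ.

AQAAQQAQAAQAAQQAQQAQAAQQAQQ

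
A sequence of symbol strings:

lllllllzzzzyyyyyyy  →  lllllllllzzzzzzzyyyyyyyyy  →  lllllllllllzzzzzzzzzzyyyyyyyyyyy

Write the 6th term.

Term n consists of 2n+3 l's, followed by 3n-2 z's, followed by 2n+3 y's, where the shown terms are n = 2, 3, 4.
Setting n = 7 gives 17, 19, 17 characters in each block.

lllllllllllllllllzzzzzzzzzzzzzzzzzzzyyyyyyyyyyyyyyyyy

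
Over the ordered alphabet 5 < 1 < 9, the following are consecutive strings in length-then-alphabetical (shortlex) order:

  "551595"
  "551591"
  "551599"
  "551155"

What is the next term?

The successor of 551155 increments the rightmost position that isn't already 9 and resets every position after it to 5.

551151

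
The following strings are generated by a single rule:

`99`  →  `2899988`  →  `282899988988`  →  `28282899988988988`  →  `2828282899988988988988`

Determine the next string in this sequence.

Every step adds 28 to the front and 988 to the end of the previous string.
Applying this once more to 2828282899988988988988:

282828282899988988988988988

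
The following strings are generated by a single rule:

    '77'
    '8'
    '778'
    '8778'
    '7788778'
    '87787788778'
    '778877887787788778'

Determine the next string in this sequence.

Each term (from the third on) is the two preceding terms concatenated in order: term 3 = 77·8 = 778.
Continuing: 87787788778 · 778877887787788778 gives term 8.

87787788778778877887787788778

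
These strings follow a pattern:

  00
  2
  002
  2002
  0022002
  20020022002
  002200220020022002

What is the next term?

This is a Fibonacci-style word recurrence s(k) = s(k−2)·s(k−1): e.g. 00·2 = 002.
So term 8 is 20020022002·002200220020022002.

20020022002002200220020022002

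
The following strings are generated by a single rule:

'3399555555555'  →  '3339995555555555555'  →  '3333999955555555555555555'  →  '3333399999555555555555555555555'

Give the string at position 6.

Reading off run lengths: 3 runs 2, 3, 4, 5; 9 runs 2, 3, 4, 5; 5 runs 9, 13, 17, 21 — each is linear in n, where the shown terms are n = 2, 3, 4, 5.
For term 6, n = 7, so the run lengths are 7, 7, 29.

3333333999999955555555555555555555555555555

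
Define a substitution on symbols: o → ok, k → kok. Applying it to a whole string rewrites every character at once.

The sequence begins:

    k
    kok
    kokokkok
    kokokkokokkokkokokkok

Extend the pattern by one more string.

Rewriting the 21 symbols of kokokkokokkokkokokkok one by one yields kok ok kok ok kok kok ok kok ok kok kok ok kok kok ok kok ok kok kok ok kok; concatenated:

kokokkokokkokkokokkokokkokkokokkokkokokkokokkokkokokkok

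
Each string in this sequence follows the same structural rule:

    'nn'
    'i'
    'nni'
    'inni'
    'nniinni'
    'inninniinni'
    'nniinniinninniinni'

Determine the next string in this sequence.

This is a Fibonacci-style word recurrence s(k) = s(k−2)·s(k−1): e.g. nn·i = nni.
Continuing: inninniinni · nniinniinninniinni gives term 8.

inninniinninniinniinninniinni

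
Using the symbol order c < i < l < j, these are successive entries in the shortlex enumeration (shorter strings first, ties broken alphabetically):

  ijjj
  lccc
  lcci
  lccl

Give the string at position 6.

Stepping forward 2 times from lccl: lccl → lccj, then the target.

lcic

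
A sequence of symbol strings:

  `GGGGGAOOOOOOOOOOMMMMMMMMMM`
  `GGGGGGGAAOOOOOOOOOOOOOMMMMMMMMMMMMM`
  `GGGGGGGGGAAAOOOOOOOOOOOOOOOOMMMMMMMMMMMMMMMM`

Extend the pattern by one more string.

Reading off run lengths: G runs 5, 7, 9; A runs 1, 2, 3; O runs 10, 13, 16; M runs 10, 13, 16 — each is linear in n, where the shown terms are n = 3, 4, 5.
Setting n = 6 gives 11, 4, 19, 19 characters in each block.

GGGGGGGGGGGAAAAOOOOOOOOOOOOOOOOOOOMMMMMMMMMMMMMMMMMMM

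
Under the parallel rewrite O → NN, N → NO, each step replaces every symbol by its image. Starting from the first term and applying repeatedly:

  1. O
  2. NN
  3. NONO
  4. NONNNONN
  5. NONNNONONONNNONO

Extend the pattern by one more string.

Applying the rule to each of the 16 symbols of NONNNONONONNNONO gives the pieces NO NN NO NO NO NN NO NN NO NN NO NO NO NN NO NN, which concatenate to the answer.

NONNNONONONNNONNNONNNONONONNNONN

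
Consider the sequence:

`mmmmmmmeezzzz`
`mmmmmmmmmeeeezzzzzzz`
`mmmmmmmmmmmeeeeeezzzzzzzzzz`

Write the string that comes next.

mmmmmmmmmmmmmeeeeeeeezzzzzzzzzzzzz

Each string has the form m^{2n+3} e^{2n-2} z^{3n-2}, where the shown terms are n = 2, 3, 4.
At n = 5 the blocks have lengths 13, 8, 13.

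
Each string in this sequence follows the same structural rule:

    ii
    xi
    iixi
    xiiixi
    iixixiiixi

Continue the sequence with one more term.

xiiixiiixixiiixi

From term 3 onward, concatenate the second-to-last term with the last: ii·xi = iixi, xi·iixi = xiiixi, …
Continuing: xiiixi · iixixiiixi gives term 6.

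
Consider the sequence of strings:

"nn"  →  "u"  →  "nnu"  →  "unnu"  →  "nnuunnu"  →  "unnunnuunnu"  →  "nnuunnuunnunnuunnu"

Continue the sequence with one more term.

unnunnuunnunnuunnuunnunnuunnu

This is a Fibonacci-style word recurrence s(k) = s(k−2)·s(k−1): e.g. nn·u = nnu.
The next term joins unnunnuunnu and nnuunnuunnunnuunnu.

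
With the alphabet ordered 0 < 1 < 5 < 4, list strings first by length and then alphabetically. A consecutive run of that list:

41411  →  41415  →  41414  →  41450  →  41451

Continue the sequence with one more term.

The successor of 41451 increments the rightmost position that isn't already 4 and resets every position after it to 0.

41455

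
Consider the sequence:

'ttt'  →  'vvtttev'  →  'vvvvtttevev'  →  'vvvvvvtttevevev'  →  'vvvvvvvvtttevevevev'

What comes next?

Every step adds vv to the front and ev to the end of the previous string.
Applying this once more to vvvvvvvvtttevevevev:

vvvvvvvvvvtttevevevevev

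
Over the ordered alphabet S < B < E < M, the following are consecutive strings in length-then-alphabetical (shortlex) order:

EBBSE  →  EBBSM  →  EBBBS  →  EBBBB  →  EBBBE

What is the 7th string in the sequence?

Continuing the enumeration 2 steps past EBBBE: EBBBE → EBBBM → (answer).

EBBES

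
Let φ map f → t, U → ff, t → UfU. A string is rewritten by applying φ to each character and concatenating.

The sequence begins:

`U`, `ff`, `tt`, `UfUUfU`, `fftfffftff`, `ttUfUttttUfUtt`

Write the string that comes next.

UfUUfUfftffUfUUfUUfUUfUfftffUfUUfU

φ(ttUfUttttUfUtt) expands symbol-by-symbol to UfU UfU ff t ff UfU UfU UfU UfU ff t ff UfU UfU; joining the 14 pieces gives the next term.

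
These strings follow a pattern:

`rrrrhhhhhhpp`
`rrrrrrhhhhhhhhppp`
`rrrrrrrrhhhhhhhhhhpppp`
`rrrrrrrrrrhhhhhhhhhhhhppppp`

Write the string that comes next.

Reading off run lengths: r runs 4, 6, 8, 10; h runs 6, 8, 10, 12; p runs 2, 3, 4, 5 — each is linear in n, where the shown terms are n = 2, 3, 4, 5.
Setting n = 6 gives 12, 14, 6 characters in each block.

rrrrrrrrrrrrhhhhhhhhhhhhhhpppppp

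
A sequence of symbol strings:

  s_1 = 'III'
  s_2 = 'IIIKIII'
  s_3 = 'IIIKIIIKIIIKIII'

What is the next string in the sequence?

Every step duplicates the string with 'K' between the halves.
So the next term is two copies of IIIKIIIKIIIKIII with 'K' between the halves.

IIIKIIIKIIIKIIIKIIIKIIIKIIIKIII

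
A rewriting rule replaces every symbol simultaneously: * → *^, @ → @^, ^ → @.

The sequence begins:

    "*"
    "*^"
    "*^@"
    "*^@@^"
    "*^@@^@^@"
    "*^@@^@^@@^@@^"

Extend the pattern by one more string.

φ(*^@@^@^@@^@@^) expands symbol-by-symbol to *^ @ @^ @^ @ @^ @ @^ @^ @ @^ @^ @; joining the 13 pieces gives the next term.

*^@@^@^@@^@@^@^@@^@^@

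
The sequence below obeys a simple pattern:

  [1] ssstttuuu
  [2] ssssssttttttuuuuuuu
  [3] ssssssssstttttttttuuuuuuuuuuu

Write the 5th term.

ssssssssssssssstttttttttttttttuuuuuuuuuuuuuuuuuuu

The n-th term is 3n s's then 3n t's then 4n-1 u's (n = 1, 2, …).
At n = 5 the blocks have lengths 15, 15, 19.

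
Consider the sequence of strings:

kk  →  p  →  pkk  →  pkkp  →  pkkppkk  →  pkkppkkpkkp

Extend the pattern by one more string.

pkkppkkpkkppkkppkk

This is a Fibonacci-style word recurrence s(k) = s(k−1)·s(k−2): e.g. p·kk = pkk.
Continuing: pkkppkkpkkp · pkkppkk gives term 7.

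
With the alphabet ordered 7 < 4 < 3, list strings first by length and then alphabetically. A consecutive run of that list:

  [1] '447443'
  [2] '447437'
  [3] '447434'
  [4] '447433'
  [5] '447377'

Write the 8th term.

Advancing 3 positions from 447377 through 447377 → 447374 → 447373 reaches term 8.

447347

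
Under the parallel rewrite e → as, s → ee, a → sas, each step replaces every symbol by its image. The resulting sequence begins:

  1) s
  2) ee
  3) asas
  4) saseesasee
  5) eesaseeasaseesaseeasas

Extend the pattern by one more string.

asaseesaseeasassaseesaseeasaseesaseeasassaseesasee

φ(eesaseeasaseesaseeasas) expands symbol-by-symbol to as as ee sas ee as as sas ee sas ee as as ee sas ee as as sas ee sas ee; joining the 22 pieces gives the next term.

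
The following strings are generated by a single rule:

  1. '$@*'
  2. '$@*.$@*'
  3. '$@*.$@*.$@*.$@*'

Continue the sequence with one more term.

Each string is two copies of the previous one joined by '.'.
So the next term is two copies of $@*.$@*.$@*.$@* with '.' between the halves.

$@*.$@*.$@*.$@*.$@*.$@*.$@*.$@*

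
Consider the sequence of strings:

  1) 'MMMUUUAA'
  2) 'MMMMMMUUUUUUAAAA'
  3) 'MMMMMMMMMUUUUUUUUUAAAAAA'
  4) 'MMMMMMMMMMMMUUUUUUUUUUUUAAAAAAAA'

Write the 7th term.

Term n consists of 3n M's, followed by 3n U's, followed by 2n A's (n = 1, 2, …).
For term 7, n = 7, so the run lengths are 21, 21, 14.

MMMMMMMMMMMMMMMMMMMMMUUUUUUUUUUUUUUUUUUUUUAAAAAAAAAAAAAA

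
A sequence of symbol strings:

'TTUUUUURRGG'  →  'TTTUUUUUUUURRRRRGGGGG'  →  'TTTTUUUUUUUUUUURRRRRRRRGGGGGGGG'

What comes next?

Term n consists of n+1 T's, followed by 3n+2 U's, followed by 3n-1 R's, followed by 3n-1 G's (n = 1, 2, …).
At n = 4 the blocks have lengths 5, 14, 11, 11.

TTTTTUUUUUUUUUUUUUURRRRRRRRRRRGGGGGGGGGGG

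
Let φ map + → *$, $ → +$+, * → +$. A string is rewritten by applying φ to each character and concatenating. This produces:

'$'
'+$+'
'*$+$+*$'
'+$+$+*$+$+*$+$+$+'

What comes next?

Rewriting the 17 symbols of +$+$+*$+$+*$+$+$+ one by one yields *$ +$+ *$ +$+ *$ +$ +$+ *$ +$+ *$ +$ +$+ *$ +$+ *$ +$+ *$; concatenated:

*$+$+*$+$+*$+$+$+*$+$+*$+$+$+*$+$+*$+$+*$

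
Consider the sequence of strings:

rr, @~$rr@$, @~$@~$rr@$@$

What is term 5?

Each term wraps the previous one in @~$ on the left and @$ on the right.
From @~$@~$rr@$@$, 2 further steps: @~$@~$rr@$@$ → @~$@~$@~$rr@$@$@$ → (answer).

@~$@~$@~$@~$rr@$@$@$@$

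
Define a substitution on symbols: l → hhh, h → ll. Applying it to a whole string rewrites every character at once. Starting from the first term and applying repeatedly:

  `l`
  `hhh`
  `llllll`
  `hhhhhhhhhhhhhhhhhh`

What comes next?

llllllllllllllllllllllllllllllllllll

Applying the rule to each of the 18 symbols of hhhhhhhhhhhhhhhhhh gives the pieces ll ll ll ll ll ll ll ll ll ll ll ll ll ll ll ll ll ll, which concatenate to the answer.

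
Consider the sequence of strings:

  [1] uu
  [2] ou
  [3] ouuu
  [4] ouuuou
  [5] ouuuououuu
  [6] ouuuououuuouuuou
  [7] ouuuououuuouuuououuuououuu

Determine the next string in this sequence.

From term 3 onward, concatenate the last term with the second-to-last: ou·uu = ouuu, ouuu·ou = ouuuou, …
So term 8 is ouuuououuuouuuououuuououuu·ouuuououuuouuuou.

ouuuououuuouuuououuuououuuouuuououuuouuuou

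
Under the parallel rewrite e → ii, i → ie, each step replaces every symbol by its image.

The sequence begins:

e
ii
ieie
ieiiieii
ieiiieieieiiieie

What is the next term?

φ(ieiiieieieiiieie) expands symbol-by-symbol to ie ii ie ie ie ii ie ii ie ii ie ie ie ii ie ii; joining the 16 pieces gives the next term.

ieiiieieieiiieiiieiiieieieiiieii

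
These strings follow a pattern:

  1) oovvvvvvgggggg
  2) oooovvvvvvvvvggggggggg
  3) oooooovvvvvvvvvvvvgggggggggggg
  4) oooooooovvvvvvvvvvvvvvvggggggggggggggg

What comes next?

Term n consists of 2n-2 o's, followed by 3n v's, followed by 3n g's, where the shown terms are n = 2, 3, 4, 5.
For the next term, n = 6, so the run lengths are 10, 18, 18.

oooooooooovvvvvvvvvvvvvvvvvvgggggggggggggggggg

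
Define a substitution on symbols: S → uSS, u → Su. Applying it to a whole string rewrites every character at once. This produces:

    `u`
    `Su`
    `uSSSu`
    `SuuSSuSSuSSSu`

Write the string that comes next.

uSSSuSuuSSuSSSuuSSuSSSuuSSuSSuSSSu

φ(SuuSSuSSuSSSu) expands symbol-by-symbol to uSS Su Su uSS uSS Su uSS uSS Su uSS uSS uSS Su; joining the 13 pieces gives the next term.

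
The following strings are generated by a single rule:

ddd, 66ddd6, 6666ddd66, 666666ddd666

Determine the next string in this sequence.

66666666ddd6666

s(k+1) = 66·s(k)·6, so each term gains 66 as a prefix and 6 as a suffix.
One more step from 666666ddd666 gives the answer.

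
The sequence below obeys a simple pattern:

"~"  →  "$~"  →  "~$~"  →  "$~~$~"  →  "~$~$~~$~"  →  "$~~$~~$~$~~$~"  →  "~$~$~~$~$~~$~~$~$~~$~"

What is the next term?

From term 3 onward, concatenate the second-to-last term with the last: ~·$~ = ~$~, $~·~$~ = $~~$~, …
So term 8 is $~~$~~$~$~~$~·~$~$~~$~$~~$~~$~$~~$~.

$~~$~~$~$~~$~~$~$~~$~$~~$~~$~$~~$~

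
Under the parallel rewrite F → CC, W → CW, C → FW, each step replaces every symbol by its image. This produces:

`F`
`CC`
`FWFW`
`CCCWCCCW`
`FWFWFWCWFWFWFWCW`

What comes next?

CCCWCCCWCCCWFWCWCCCWCCCWCCCWFWCW

φ(FWFWFWCWFWFWFWCW) expands symbol-by-symbol to CC CW CC CW CC CW FW CW CC CW CC CW CC CW FW CW; joining the 16 pieces gives the next term.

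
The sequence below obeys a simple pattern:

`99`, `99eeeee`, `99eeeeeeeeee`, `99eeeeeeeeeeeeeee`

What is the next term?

99eeeeeeeeeeeeeeeeeeee

The strings grow by a fixed suffix eeeee each time.
So the next term is 99eeeeeeeeeeeeeee·eeeee.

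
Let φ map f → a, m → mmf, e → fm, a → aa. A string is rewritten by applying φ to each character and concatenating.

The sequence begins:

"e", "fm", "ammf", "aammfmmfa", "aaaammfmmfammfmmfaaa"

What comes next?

aaaaaaaammfmmfammfmmfaaammfmmfammfmmfaaaaaaa

φ(aaaammfmmfammfmmfaaa) expands symbol-by-symbol to aa aa aa aa mmf mmf a mmf mmf a aa mmf mmf a mmf mmf a aa aa aa; joining the 20 pieces gives the next term.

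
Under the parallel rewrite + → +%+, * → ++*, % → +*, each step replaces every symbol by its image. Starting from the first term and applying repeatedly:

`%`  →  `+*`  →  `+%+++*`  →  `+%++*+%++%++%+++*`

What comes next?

Rewriting the 17 symbols of +%++*+%++%++%+++* one by one yields +%+ +* +%+ +%+ ++* +%+ +* +%+ +%+ +* +%+ +%+ +* +%+ +%+ +%+ ++*; concatenated:

+%++*+%++%+++*+%++*+%++%++*+%++%++*+%++%++%+++*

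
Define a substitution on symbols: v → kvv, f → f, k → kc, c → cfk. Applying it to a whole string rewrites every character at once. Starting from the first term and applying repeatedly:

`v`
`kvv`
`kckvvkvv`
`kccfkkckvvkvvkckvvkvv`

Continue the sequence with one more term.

φ(kccfkkckvvkvvkckvvkvv) expands symbol-by-symbol to kc cfk cfk f kc kc cfk kc kvv kvv kc kvv kvv kc cfk kc kvv kvv kc kvv kvv; joining the 21 pieces gives the next term.

kccfkcfkfkckccfkkckvvkvvkckvvkvvkccfkkckvvkvvkckvvkvv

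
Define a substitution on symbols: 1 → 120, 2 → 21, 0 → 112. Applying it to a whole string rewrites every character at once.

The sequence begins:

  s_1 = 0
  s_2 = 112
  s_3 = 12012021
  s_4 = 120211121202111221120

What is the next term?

1202111221120120120211202111221120120120212112012021112

φ(120211121202111221120) expands symbol-by-symbol to 120 21 112 21 120 120 120 21 120 21 112 21 120 120 120 21 21 120 120 21 112; joining the 21 pieces gives the next term.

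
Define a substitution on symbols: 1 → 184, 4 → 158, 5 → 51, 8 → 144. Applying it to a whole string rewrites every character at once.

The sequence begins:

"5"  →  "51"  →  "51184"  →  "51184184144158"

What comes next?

5118418414415818414415818415815818451144

φ(51184184144158) expands symbol-by-symbol to 51 184 184 144 158 184 144 158 184 158 158 184 51 144; joining the 14 pieces gives the next term.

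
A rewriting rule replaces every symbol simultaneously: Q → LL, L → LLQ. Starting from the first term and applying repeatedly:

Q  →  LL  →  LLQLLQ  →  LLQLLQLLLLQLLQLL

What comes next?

Replace each of the 16 characters of LLQLLQLLLLQLLQLL in place — LLQ LLQ LL LLQ LLQ LL LLQ LLQ LLQ LLQ LL LLQ LLQ LL LLQ LLQ — and concatenate.

LLQLLQLLLLQLLQLLLLQLLQLLQLLQLLLLQLLQLLLLQLLQ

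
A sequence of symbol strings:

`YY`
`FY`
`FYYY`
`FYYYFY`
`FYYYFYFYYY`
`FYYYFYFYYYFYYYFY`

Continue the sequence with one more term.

FYYYFYFYYYFYYYFYFYYYFYFYYY

This is a Fibonacci-style word recurrence s(k) = s(k−1)·s(k−2): e.g. FY·YY = FYYY.
The next term joins FYYYFYFYYYFYYYFY and FYYYFYFYYY.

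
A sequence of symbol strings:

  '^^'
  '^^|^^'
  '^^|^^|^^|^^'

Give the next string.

^^|^^|^^|^^|^^|^^|^^|^^

s(k+1) = s(k)·|·s(k) — each term doubles the last with '|' between the halves.
One more doubling of ^^|^^|^^|^^ gives the answer.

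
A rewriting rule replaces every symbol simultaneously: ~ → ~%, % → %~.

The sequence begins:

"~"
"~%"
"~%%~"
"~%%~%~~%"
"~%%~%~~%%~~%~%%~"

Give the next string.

Rewriting the 16 symbols of ~%%~%~~%%~~%~%%~ one by one yields ~% %~ %~ ~% %~ ~% ~% %~ %~ ~% ~% %~ ~% %~ %~ ~%; concatenated:

~%%~%~~%%~~%~%%~%~~%~%%~~%%~%~~%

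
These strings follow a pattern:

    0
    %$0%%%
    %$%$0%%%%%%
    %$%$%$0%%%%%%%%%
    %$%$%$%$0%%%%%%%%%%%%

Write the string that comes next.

s(k+1) = %$·s(k)·%%%, so each term gains %$ as a prefix and %%% as a suffix.
Applying this once more to %$%$%$%$0%%%%%%%%%%%%:

%$%$%$%$%$0%%%%%%%%%%%%%%%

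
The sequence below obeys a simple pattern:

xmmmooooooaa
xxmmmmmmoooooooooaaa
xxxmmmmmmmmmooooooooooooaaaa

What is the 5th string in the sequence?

xxxxxmmmmmmmmmmmmmmmooooooooooooooooooaaaaaa

The n-th term is n x's then 3n m's then 3n+3 o's then n+1 a's (n = 1, 2, …).
For term 5, n = 5, so the run lengths are 5, 15, 18, 6.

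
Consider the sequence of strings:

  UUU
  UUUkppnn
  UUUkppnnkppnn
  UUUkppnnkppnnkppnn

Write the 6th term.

The strings grow by a fixed suffix kppnn each time.
From UUUkppnnkppnnkppnn, 2 further steps: UUUkppnnkppnnkppnn → UUUkppnnkppnnkppnnkppnn → (answer).

UUUkppnnkppnnkppnnkppnnkppnn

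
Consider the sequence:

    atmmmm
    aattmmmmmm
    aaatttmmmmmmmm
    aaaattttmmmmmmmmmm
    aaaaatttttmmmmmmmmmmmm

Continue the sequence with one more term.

aaaaaattttttmmmmmmmmmmmmmm

Each string has the form a^{n-1} t^{n-1} m^{2n}, where the shown terms are n = 2, 3, 4, 5, 6.
At n = 7 the blocks have lengths 6, 6, 14.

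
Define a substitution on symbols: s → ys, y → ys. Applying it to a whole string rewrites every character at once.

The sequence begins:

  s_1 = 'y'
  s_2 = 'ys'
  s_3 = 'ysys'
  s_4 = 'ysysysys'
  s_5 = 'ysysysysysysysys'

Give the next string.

ysysysysysysysysysysysysysysysys

φ(ysysysysysysysys) expands symbol-by-symbol to ys ys ys ys ys ys ys ys ys ys ys ys ys ys ys ys; joining the 16 pieces gives the next term.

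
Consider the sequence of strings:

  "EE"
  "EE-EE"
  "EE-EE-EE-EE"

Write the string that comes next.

EE-EE-EE-EE-EE-EE-EE-EE

Every step duplicates the string with '-' between the halves.
So the next term is two copies of EE-EE-EE-EE with '-' between the halves.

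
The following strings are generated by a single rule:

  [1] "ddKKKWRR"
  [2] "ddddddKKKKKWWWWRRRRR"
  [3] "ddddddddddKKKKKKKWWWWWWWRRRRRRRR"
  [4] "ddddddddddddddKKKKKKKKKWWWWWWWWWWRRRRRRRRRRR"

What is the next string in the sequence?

ddddddddddddddddddKKKKKKKKKKKWWWWWWWWWWWWWRRRRRRRRRRRRRR

Each string has the form d^{4n-2} K^{2n+1} W^{3n-2} R^{3n-1} (n = 1, 2, …).
For the next term, n = 5, so the run lengths are 18, 11, 13, 14.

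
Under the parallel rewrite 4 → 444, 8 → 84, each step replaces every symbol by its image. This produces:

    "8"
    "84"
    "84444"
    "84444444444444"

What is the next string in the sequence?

84444444444444444444444444444444444444444

φ(84444444444444) expands symbol-by-symbol to 84 444 444 444 444 444 444 444 444 444 444 444 444 444; joining the 14 pieces gives the next term.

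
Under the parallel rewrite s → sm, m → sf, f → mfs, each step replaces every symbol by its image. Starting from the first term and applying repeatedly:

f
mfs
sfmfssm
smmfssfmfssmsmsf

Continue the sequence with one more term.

Replace each of the 16 characters of smmfssfmfssmsmsf in place — sm sf sf mfs sm sm mfs sf mfs sm sm sf sm sf sm mfs — and concatenate.

smsfsfmfssmsmmfssfmfssmsmsfsmsfsmmfs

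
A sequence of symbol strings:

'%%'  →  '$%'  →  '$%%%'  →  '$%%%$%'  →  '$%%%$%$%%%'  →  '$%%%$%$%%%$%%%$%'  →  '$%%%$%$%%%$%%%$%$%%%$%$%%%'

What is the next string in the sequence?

$%%%$%$%%%$%%%$%$%%%$%$%%%$%%%$%$%%%$%%%$%

This is a Fibonacci-style word recurrence s(k) = s(k−1)·s(k−2): e.g. $%·%% = $%%%.
Continuing: $%%%$%$%%%$%%%$%$%%%$%$%%% · $%%%$%$%%%$%%%$% gives term 8.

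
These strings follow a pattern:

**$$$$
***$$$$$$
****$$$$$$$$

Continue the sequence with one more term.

*****$$$$$$$$$$

Term n consists of n *'s, followed by 2n $'s, where the shown terms are n = 2, 3, 4.
For the next term, n = 5, so the run lengths are 5, 10.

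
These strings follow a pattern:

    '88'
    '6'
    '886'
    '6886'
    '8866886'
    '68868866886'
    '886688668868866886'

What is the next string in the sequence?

68868866886886688668868866886

From term 3 onward, concatenate the second-to-last term with the last: 88·6 = 886, 6·886 = 6886, …
Continuing: 68868866886 · 886688668868866886 gives term 8.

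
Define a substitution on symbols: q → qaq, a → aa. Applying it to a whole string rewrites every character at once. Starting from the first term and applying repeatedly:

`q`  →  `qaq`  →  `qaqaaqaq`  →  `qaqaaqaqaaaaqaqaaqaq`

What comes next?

qaqaaqaqaaaaqaqaaqaqaaaaaaaaqaqaaqaqaaaaqaqaaqaq

Applying the rule to each of the 20 symbols of qaqaaqaqaaaaqaqaaqaq gives the pieces qaq aa qaq aa aa qaq aa qaq aa aa aa aa qaq aa qaq aa aa qaq aa qaq, which concatenate to the answer.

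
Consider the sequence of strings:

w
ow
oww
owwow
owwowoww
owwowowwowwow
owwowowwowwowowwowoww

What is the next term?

owwowowwowwowowwowowwowwowowwowwow

Each term (from the third on) is the previous term followed by the one before it: term 3 = ow·w = oww.
The next term joins owwowowwowwowowwowoww and owwowowwowwow.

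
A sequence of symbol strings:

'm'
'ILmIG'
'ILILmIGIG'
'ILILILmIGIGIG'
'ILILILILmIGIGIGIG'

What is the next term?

ILILILILILmIGIGIGIGIG

Every step adds IL to the front and IG to the end of the previous string.
One more step from ILILILILmIGIGIGIG gives the answer.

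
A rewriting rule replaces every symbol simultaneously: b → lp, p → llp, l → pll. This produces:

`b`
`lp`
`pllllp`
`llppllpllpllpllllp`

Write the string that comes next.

Replace each of the 18 characters of llppllpllpllpllllp in place — pll pll llp llp pll pll llp pll pll llp pll pll llp pll pll pll pll llp — and concatenate.

pllpllllpllppllpllllppllpllllppllpllllppllpllpllpllllp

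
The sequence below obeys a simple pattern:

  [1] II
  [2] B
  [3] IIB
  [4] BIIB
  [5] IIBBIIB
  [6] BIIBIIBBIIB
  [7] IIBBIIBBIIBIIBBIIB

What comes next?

BIIBIIBBIIBIIBBIIBBIIBIIBBIIB

Each term (from the third on) is the two preceding terms concatenated in order: term 3 = II·B = IIB.
So term 8 is BIIBIIBBIIB·IIBBIIBBIIBIIBBIIB.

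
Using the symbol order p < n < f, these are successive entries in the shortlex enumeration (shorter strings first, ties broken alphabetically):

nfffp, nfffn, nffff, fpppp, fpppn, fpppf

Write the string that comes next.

Find the rightmost character of fpppf below f, bump it to the next letter, and reset everything to its right to p.

fppnp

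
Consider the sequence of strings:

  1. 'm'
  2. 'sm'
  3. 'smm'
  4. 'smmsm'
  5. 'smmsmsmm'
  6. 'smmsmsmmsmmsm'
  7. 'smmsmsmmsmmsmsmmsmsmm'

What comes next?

smmsmsmmsmmsmsmmsmsmmsmmsmsmmsmmsm

Each term (from the third on) is the previous term followed by the one before it: term 3 = sm·m = smm.
So term 8 is smmsmsmmsmmsmsmmsmsmm·smmsmsmmsmmsm.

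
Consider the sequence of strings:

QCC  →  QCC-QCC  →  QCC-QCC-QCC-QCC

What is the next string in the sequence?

s(k+1) = s(k)·-·s(k) — each term doubles the last with '-' between the halves.
Doubling QCC-QCC-QCC-QCC with '-' between the halves:

QCC-QCC-QCC-QCC-QCC-QCC-QCC-QCC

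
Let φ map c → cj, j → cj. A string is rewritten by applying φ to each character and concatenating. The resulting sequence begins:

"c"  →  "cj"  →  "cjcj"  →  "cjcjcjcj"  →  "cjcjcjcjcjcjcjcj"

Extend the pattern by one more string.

cjcjcjcjcjcjcjcjcjcjcjcjcjcjcjcj

Applying the rule to each of the 16 symbols of cjcjcjcjcjcjcjcj gives the pieces cj cj cj cj cj cj cj cj cj cj cj cj cj cj cj cj, which concatenate to the answer.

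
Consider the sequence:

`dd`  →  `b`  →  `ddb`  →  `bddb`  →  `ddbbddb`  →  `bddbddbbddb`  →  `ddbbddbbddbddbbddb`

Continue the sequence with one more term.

From term 3 onward, concatenate the second-to-last term with the last: dd·b = ddb, b·ddb = bddb, …
The next term joins bddbddbbddb and ddbbddbbddbddbbddb.

bddbddbbddbddbbddbbddbddbbddb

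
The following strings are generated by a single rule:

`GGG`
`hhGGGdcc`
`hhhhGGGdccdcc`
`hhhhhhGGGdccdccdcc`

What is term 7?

hhhhhhhhhhhhGGGdccdccdccdccdccdcc

s(k+1) = hh·s(k)·dcc, so each term gains hh as a prefix and dcc as a suffix.
From hhhhhhGGGdccdccdcc, 3 further steps: hhhhhhGGGdccdccdcc → hhhhhhhhGGGdccdccdccdcc → hhhhhhhhhhGGGdccdccdccdccdcc → (answer).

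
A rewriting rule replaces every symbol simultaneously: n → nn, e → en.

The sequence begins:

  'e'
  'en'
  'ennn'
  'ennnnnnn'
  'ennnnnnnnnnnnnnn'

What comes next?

Rewriting the 16 symbols of ennnnnnnnnnnnnnn one by one yields en nn nn nn nn nn nn nn nn nn nn nn nn nn nn nn; concatenated:

ennnnnnnnnnnnnnnnnnnnnnnnnnnnnnn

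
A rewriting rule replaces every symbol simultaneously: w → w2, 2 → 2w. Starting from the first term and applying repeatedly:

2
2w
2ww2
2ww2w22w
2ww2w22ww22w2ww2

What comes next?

2ww2w22ww22w2ww2w22w2ww22ww2w22w

φ(2ww2w22ww22w2ww2) expands symbol-by-symbol to 2w w2 w2 2w w2 2w 2w w2 w2 2w 2w w2 2w w2 w2 2w; joining the 16 pieces gives the next term.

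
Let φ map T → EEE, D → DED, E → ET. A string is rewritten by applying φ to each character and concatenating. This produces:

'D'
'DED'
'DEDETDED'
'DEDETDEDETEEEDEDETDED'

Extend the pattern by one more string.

DEDETDEDETEEEDEDETDEDETEEEETETETDEDETDEDETEEEDEDETDED

Applying the rule to each of the 21 symbols of DEDETDEDETEEEDEDETDED gives the pieces DED ET DED ET EEE DED ET DED ET EEE ET ET ET DED ET DED ET EEE DED ET DED, which concatenate to the answer.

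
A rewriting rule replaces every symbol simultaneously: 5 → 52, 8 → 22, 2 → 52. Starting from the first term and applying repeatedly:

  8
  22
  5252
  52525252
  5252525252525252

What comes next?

52525252525252525252525252525252

φ(5252525252525252) expands symbol-by-symbol to 52 52 52 52 52 52 52 52 52 52 52 52 52 52 52 52; joining the 16 pieces gives the next term.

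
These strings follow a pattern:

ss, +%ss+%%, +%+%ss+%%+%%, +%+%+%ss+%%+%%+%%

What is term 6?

s(k+1) = +%·s(k)·+%%, so each term gains +% as a prefix and +%% as a suffix.
From +%+%+%ss+%%+%%+%%, 2 further steps: +%+%+%ss+%%+%%+%% → +%+%+%+%ss+%%+%%+%%+%% → (answer).

+%+%+%+%+%ss+%%+%%+%%+%%+%%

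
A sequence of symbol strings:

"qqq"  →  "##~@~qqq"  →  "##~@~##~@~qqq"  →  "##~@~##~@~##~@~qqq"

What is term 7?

##~@~##~@~##~@~##~@~##~@~##~@~qqq

Each term is the previous one with ##~@~ prepended.
From ##~@~##~@~##~@~qqq, 3 further steps: ##~@~##~@~##~@~qqq → ##~@~##~@~##~@~##~@~qqq → ##~@~##~@~##~@~##~@~##~@~qqq → (answer).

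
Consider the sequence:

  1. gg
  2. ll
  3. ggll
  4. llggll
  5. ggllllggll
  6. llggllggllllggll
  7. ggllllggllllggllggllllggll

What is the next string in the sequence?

llggllggllllggllggllllggllllggllggllllggll

Each term (from the third on) is the two preceding terms concatenated in order: term 3 = gg·ll = ggll.
Continuing: llggllggllllggll · ggllllggllllggllggllllggll gives term 8.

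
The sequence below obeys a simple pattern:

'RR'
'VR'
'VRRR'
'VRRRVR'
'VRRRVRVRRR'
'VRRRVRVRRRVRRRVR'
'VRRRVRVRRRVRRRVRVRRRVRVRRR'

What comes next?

This is a Fibonacci-style word recurrence s(k) = s(k−1)·s(k−2): e.g. VR·RR = VRRR.
Continuing: VRRRVRVRRRVRRRVRVRRRVRVRRR · VRRRVRVRRRVRRRVR gives term 8.

VRRRVRVRRRVRRRVRVRRRVRVRRRVRRRVRVRRRVRRRVR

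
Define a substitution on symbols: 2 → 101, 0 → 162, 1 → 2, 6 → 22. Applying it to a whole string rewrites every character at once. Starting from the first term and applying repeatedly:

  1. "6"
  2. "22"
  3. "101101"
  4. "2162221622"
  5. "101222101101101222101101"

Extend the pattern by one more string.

Rewriting the 24 symbols of 101222101101101222101101 one by one yields 2 162 2 101 101 101 2 162 2 2 162 2 2 162 2 101 101 101 2 162 2 2 162 2; concatenated:

216221011011012162221622216221011011012162221622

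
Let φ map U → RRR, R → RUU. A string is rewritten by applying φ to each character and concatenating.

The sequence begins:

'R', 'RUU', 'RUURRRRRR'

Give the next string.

Expanding RUURRRRRR: R→RUU, U→RRR, U→RRR, R→RUU, R→RUU, R→RUU, R→RUU, R→RUU, R→RUU. Concatenated: RUU RRR RRR RUU RUU RUU RUU RUU RUU.

RUURRRRRRRUURUURUURUURUURUU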